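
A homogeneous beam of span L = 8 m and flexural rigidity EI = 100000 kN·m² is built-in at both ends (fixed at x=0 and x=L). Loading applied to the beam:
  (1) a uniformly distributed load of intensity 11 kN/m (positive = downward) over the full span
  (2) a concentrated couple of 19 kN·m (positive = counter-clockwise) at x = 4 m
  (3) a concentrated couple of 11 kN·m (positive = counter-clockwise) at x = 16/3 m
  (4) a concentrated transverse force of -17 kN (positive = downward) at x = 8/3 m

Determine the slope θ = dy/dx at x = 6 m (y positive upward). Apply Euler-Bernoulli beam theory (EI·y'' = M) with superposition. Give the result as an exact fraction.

Load 1 — uniform load w=11 kN/m over full span:
  θ_1 = -wx(L-x)(L-2x)/(12EI) = -11·6·(8-6)·(8-2·6)/(12·100000) = 11/25000 rad
Load 2 — applied couple M₀=19 kN·m at a=4 m (b=L-a=4):
  θ_2 = (R_Ax²/2 - M_Ax - M₀(x-a))/EI  [x>a] with R_A=57/16, M_A=19/4 = ((57/16)·6²/2 - (19/4)·6 - 19·(6-4))/100000 = -19/800000 rad
Load 3 — applied couple M₀=11 kN·m at a=16/3 m (b=L-a=8/3):
  θ_3 = (R_Ax²/2 - M_Ax - M₀(x-a))/EI  [x>a] with R_A=11/6, M_A=11/3 = ((11/6)·6²/2 - (11/3)·6 - 11·(6-(16/3)))/100000 = 11/300000 rad
Load 4 — point force P=-17 kN at a=8/3 m (b=L-a=16/3):
  θ_4 = Pa²(L-x)(2bL-(3b+a)(L-x))/(2L³EI)  [x>a] = (-17)·(8/3)²·(8-6)·(2·(16/3)·8-(3·(16/3)+(8/3))·(8-6))/(2·8³·100000) = -17/150000 rad
Superposition: θ = Σ θ_i = 163/480000 rad ≈ 0.000340 rad

θ(6) = 163/480000 rad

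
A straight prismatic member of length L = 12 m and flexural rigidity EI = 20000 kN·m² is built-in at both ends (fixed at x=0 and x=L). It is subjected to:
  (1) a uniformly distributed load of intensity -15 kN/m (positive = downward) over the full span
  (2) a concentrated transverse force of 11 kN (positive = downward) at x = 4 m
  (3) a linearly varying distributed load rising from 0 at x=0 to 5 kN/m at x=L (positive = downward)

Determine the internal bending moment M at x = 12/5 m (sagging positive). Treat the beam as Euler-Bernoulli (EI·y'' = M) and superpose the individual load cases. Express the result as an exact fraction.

M(12/5) = 96/25 kN·m

Load 1 — uniform load w=-15 kN/m over full span:
  M_1 = wLx/2 - wL²/12 - wx²/2 = (-15)·12·(12/5)/2 - (-15)·12²/12 - (-15)·(12/5)²/2 = 36/5 kN·m
Load 2 — point force P=11 kN at a=4 m (b=L-a=8):
  M_2 = Pb²(3a+b)x/L³ - Pab²/L²  [x≤a] = 11·8²·(3·4+8)·(12/5)/12³ - 11·4·8²/12² = 0 kN·m
Load 3 — triangular load w₀=5 kN/m (0→w₀ over full span):
  M_3 = 3w₀Lx/20 - w₀L²/30 - w₀x³/(6L) = 3·5·12·(12/5)/20 - 5·12²/30 - 5·(12/5)³/(6·12) = -84/25 kN·m
Superposition: M = Σ M_i = 96/25 kN·m ≈ 3.840000 kN·m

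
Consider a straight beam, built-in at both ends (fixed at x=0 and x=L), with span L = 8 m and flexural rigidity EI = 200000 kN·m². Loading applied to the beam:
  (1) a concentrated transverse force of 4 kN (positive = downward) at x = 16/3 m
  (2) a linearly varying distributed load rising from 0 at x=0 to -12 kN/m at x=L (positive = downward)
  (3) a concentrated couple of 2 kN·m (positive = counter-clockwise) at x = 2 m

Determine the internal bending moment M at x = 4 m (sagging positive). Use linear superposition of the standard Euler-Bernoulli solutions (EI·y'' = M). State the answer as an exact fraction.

M(4) = -265/18 kN·m

Load 1 — point force P=4 kN at a=16/3 m (b=L-a=8/3):
  M_1 = Pb²(3a+b)x/L³ - Pab²/L²  [x≤a] = 4·(8/3)²·(3·(16/3)+(8/3))·4/8³ - 4·(16/3)·(8/3)²/8² = 16/9 kN·m
Load 2 — triangular load w₀=-12 kN/m (0→w₀ over full span):
  M_2 = 3w₀Lx/20 - w₀L²/30 - w₀x³/(6L) = 3·(-12)·8·4/20 - (-12)·8²/30 - (-12)·4³/(6·8) = -16 kN·m
Load 3 — applied couple M₀=2 kN·m at a=2 m (b=L-a=6):
  M_3 = R_Ax - M_A - M₀  [x>a] with R_A=9/32, M_A=-3/8 = (9/32)·4 - (-3/8) - 2 = -1/2 kN·m
Superposition: M = Σ M_i = -265/18 kN·m ≈ -14.722222 kN·m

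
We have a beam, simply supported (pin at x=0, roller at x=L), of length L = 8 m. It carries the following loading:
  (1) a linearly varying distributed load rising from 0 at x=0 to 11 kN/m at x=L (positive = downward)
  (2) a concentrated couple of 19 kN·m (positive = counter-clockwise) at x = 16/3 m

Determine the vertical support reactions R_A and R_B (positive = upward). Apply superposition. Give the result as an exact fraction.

R_A = 409/24 kN, R_B = 647/24 kN

Load 1 — triangular load w₀=11 kN/m (0→w₀ over full span):
  R_A = w₀L/6 = 11·8/6 = 44/3 kN
  R_B = w₀L/3 = 11·8/3 = 88/3 kN
Load 2 — applied couple M₀=19 kN·m at a=16/3 m (b=L-a=8/3):
  R_A = M₀/L = 19/8 kN
  R_B = -M₀/L = -19/8 kN
Superposition: R_A = 409/24 kN, R_B = 647/24 kN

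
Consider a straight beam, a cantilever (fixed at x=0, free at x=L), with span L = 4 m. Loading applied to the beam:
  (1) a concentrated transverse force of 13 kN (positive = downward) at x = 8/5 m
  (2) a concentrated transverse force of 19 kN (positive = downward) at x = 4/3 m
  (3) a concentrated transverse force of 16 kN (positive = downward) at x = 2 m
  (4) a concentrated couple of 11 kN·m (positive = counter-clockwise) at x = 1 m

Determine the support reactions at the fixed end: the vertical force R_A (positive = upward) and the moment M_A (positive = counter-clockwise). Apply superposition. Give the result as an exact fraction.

Load 1 — point force P=13 kN at a=8/5 m (b=L-a=12/5):
  R_A = P = 13 kN
  M_A = Pa = 13·(8/5) = 104/5 kN·m
Load 2 — point force P=19 kN at a=4/3 m (b=L-a=8/3):
  R_A = P = 19 kN
  M_A = Pa = 19·(4/3) = 76/3 kN·m
Load 3 — point force P=16 kN at a=2 m (b=L-a=2):
  R_A = P = 16 kN
  M_A = Pa = 16·2 = 32 kN·m
Load 4 — applied couple M₀=11 kN·m at a=1 m (b=L-a=3):
  R_A = 0 kN
  M_A = -M₀ = -11 kN·m
Superposition: R_A = 48 kN, M_A = 1007/15 kN·m

R_A = 48 kN, M_A = 1007/15 kN·m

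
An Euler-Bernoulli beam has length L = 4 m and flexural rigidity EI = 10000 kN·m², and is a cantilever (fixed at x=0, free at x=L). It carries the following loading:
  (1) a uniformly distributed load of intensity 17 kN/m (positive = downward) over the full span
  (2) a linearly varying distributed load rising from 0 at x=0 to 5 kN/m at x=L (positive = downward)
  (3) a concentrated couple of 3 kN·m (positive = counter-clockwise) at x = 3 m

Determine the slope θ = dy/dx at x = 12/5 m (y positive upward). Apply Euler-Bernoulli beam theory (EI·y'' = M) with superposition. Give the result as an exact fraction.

θ(12/5) = -6233/312500 rad

Load 1 — uniform load w=17 kN/m over full span:
  θ_1 = -wx(x²-3Lx+3L²)/(6EI) = -17·(12/5)·((12/5)²-3·4·(12/5)+3·4²)/(6·10000) = -1326/78125 rad
Load 2 — triangular load w₀=5 kN/m (0→w₀ over full span):
  θ_2 = (w₀Lx²/4-w₀L²x/3-w₀x⁴/(24L))/EI = (5·4·(12/5)²/4-5·4²·(12/5)/3-5·(12/5)⁴/(24·4))/10000 = -577/156250 rad
Load 3 — applied couple M₀=3 kN·m at a=3 m (b=L-a=1):
  θ_3 = M₀x/EI  [x≤a] = 3·(12/5)/10000 = 9/12500 rad
Superposition: θ = Σ θ_i = -6233/312500 rad ≈ -0.019946 rad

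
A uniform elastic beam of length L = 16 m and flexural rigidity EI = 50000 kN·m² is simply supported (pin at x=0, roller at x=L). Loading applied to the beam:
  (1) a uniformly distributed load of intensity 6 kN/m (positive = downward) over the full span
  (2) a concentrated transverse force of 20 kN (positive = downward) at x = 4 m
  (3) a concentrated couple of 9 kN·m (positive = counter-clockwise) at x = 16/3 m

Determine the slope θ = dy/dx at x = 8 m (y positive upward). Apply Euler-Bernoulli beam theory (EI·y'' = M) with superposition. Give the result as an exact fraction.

θ(8) = 21/25000 rad

Load 1 — uniform load w=6 kN/m over full span:
  θ_1 = -w(L³-6Lx²+4x³)/(24EI) = -6·(16³-6·16·8²+4·8³)/(24·50000) = 0 rad
Load 2 — point force P=20 kN at a=4 m (b=L-a=12):
  θ_2 = -Pa(2L²-6Lx+3x²+a²)/(6LEI)  [x>a] = -20·4·(2·16²-6·16·8+3·8²+4²)/(6·16·50000) = 1/1250 rad
Load 3 — applied couple M₀=9 kN·m at a=16/3 m (b=L-a=32/3):
  θ_3 = (M₀x²/(2L)-M₀(x-a)+C₁)/EI  [x>a] with C₁=M₀(3b²-L²)/(6L)=8 = (9·8²/(2·16)-9·(8-(16/3))+8)/50000 = 1/25000 rad
Superposition: θ = Σ θ_i = 21/25000 rad ≈ 0.000840 rad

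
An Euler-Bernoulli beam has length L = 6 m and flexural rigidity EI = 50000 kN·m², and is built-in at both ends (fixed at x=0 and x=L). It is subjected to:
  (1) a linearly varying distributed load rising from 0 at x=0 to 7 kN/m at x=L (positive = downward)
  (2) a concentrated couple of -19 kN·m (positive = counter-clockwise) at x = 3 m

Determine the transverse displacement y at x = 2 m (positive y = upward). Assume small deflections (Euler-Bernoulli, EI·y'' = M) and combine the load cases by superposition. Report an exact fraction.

Load 1 — triangular load w₀=7 kN/m (0→w₀ over full span):
  y_1 = -w₀x²(L-x)²(x+2L)/(120LEI) = -7·2²·(6-2)²·(2+2·6)/(120·6·50000) = -49/281250 m
Load 2 — applied couple M₀=-19 kN·m at a=3 m (b=L-a=3):
  y_2 = (R_Ax³/6 - M_Ax²/2)/EI  [x≤a] with R_A=-19/4, M_A=-19/4 = ((-19/4)·2³/6 - (-19/4)·2²/2)/50000 = 19/300000 m
Superposition: y = Σ y_i = -499/4500000 m ≈ -0.000111 m

y(2) = -499/4500000 m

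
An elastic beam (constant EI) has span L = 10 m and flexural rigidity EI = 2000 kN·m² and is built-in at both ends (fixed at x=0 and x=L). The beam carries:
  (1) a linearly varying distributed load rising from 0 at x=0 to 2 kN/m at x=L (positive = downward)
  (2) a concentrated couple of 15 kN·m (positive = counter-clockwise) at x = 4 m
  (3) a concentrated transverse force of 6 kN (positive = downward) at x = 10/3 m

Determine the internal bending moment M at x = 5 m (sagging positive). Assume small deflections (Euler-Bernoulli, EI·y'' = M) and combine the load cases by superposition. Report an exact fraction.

M(5) = 3/2 kN·m

Load 1 — triangular load w₀=2 kN/m (0→w₀ over full span):
  M_1 = 3w₀Lx/20 - w₀L²/30 - w₀x³/(6L) = 3·2·10·5/20 - 2·10²/30 - 2·5³/(6·10) = 25/6 kN·m
Load 2 — applied couple M₀=15 kN·m at a=4 m (b=L-a=6):
  M_2 = R_Ax - M_A - M₀  [x>a] with R_A=54/25, M_A=9/5 = (54/25)·5 - (9/5) - 15 = -6 kN·m
Load 3 — point force P=6 kN at a=10/3 m (b=L-a=20/3):
  M_3 = Pa²(a+3b)(L-x)/L³ - Pa²b/L²  [x>a] = 6·(10/3)²·((10/3)+3·(20/3))·(10-5)/10³ - 6·(10/3)²·(20/3)/10² = 10/3 kN·m
Superposition: M = Σ M_i = 3/2 kN·m ≈ 1.500000 kN·m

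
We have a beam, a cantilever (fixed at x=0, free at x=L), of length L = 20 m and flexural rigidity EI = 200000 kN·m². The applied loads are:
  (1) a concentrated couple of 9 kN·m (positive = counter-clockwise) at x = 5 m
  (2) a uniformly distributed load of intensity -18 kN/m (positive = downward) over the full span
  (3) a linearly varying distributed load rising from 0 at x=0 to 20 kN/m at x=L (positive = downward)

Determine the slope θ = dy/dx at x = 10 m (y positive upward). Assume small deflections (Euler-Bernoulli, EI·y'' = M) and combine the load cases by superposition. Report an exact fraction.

Load 1 — applied couple M₀=9 kN·m at a=5 m (b=L-a=15):
  θ_1 = M₀a/EI  [x>a] = 9·5/200000 = 9/40000 rad
Load 2 — uniform load w=-18 kN/m over full span:
  θ_2 = -wx(x²-3Lx+3L²)/(6EI) = -(-18)·10·(10²-3·20·10+3·20²)/(6·200000) = 21/200 rad
Load 3 — triangular load w₀=20 kN/m (0→w₀ over full span):
  θ_3 = (w₀Lx²/4-w₀L²x/3-w₀x⁴/(24L))/EI = (20·20·10²/4-20·20²·10/3-20·10⁴/(24·20))/200000 = -41/480 rad
Superposition: θ = Σ θ_i = 2377/120000 rad ≈ 0.019808 rad

θ(10) = 2377/120000 rad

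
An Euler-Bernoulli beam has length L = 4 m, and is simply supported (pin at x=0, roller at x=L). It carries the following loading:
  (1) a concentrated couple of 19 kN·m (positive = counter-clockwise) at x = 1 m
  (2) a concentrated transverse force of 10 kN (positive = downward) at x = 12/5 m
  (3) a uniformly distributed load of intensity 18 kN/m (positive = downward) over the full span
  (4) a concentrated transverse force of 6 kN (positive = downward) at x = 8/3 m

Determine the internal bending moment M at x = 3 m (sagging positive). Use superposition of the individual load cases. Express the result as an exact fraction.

Load 1 — applied couple M₀=19 kN·m at a=1 m (b=L-a=3):
  M_1 = M₀x/L - M₀  [x>a] = 19·3/4 - 19 = -19/4 kN·m
Load 2 — point force P=10 kN at a=12/5 m (b=L-a=8/5):
  M_2 = Pa(L-x)/L  [x>a] = 10·(12/5)·(4-3)/4 = 6 kN·m
Load 3 — uniform load w=18 kN/m over full span:
  M_3 = wx(L-x)/2 = 18·3·(4-3)/2 = 27 kN·m
Load 4 — point force P=6 kN at a=8/3 m (b=L-a=4/3):
  M_4 = Pa(L-x)/L  [x>a] = 6·(8/3)·(4-3)/4 = 4 kN·m
Superposition: M = Σ M_i = 129/4 kN·m ≈ 32.250000 kN·m

M(3) = 129/4 kN·m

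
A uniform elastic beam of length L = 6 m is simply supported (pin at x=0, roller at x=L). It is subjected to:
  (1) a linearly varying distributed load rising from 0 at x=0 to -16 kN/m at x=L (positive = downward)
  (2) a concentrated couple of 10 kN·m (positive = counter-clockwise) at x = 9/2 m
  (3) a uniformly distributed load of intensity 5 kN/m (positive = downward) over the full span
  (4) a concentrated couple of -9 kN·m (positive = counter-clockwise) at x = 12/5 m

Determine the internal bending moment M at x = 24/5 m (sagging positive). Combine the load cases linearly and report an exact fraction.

Load 1 — triangular load w₀=-16 kN/m (0→w₀ over full span):
  M_1 = w₀Lx/6 - w₀x³/(6L) = (-16)·6·(24/5)/6 - (-16)·(24/5)³/(6·6) = -3456/125 kN·m
Load 2 — applied couple M₀=10 kN·m at a=9/2 m (b=L-a=3/2):
  M_2 = M₀x/L - M₀  [x>a] = 10·(24/5)/6 - 10 = -2 kN·m
Load 3 — uniform load w=5 kN/m over full span:
  M_3 = wx(L-x)/2 = 5·(24/5)·(6-(24/5))/2 = 72/5 kN·m
Load 4 — applied couple M₀=-9 kN·m at a=12/5 m (b=L-a=18/5):
  M_4 = M₀x/L - M₀  [x>a] = (-9)·(24/5)/6 - (-9) = 9/5 kN·m
Superposition: M = Σ M_i = -1681/125 kN·m ≈ -13.448000 kN·m

M(24/5) = -1681/125 kN·m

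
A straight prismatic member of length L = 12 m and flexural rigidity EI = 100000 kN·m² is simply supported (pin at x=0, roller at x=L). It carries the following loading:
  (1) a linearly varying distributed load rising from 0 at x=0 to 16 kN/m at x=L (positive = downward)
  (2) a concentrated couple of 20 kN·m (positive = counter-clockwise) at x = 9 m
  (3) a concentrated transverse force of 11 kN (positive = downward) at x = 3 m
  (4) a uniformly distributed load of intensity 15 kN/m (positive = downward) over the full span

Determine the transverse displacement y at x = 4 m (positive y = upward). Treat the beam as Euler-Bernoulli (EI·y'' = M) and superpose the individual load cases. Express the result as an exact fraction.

Load 1 — triangular load w₀=16 kN/m (0→w₀ over full span):
  y_1 = -w₀x(7L⁴-10L²x²+3x⁴)/(360LEI) = -16·4·(7·12⁴-10·12²·4²+3·4⁴)/(360·12·100000) = -512/28125 m
Load 2 — applied couple M₀=20 kN·m at a=9 m (b=L-a=3):
  y_2 = (M₀x³/(6L)+C₁x)/EI  [x≤a] with C₁=M₀(3b²-L²)/(6L)=-65/2 = (20·4³/(6·12)+(-65/2)·4)/100000 = -101/90000 m
Load 3 — point force P=11 kN at a=3 m (b=L-a=9):
  y_3 = -Pa(L-x)(2Lx-a²-x²)/(6LEI)  [x>a] = -11·3·(12-4)·(2·12·4-3²-4²)/(6·12·100000) = -781/300000 m
Load 4 — uniform load w=15 kN/m over full span:
  y_4 = -wx(L³-2Lx²+x³)/(24EI) = -15·4·(12³-2·12·4²+4³)/(24·100000) = -22/625 m
Superposition: y = Σ y_i = -5713/100000 m ≈ -0.057130 m

y(4) = -5713/100000 m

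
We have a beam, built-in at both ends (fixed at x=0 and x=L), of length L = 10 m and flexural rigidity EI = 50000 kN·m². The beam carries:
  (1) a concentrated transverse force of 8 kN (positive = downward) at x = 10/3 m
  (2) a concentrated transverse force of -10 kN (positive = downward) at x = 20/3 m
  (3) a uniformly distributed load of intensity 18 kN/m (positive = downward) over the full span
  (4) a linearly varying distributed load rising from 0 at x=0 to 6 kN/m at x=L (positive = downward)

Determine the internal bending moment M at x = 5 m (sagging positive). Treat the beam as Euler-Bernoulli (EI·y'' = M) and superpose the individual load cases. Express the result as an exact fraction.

M(5) = 1555/18 kN·m

Load 1 — point force P=8 kN at a=10/3 m (b=L-a=20/3):
  M_1 = Pa²(a+3b)(L-x)/L³ - Pa²b/L²  [x>a] = 8·(10/3)²·((10/3)+3·(20/3))·(10-5)/10³ - 8·(10/3)²·(20/3)/10² = 40/9 kN·m
Load 2 — point force P=-10 kN at a=20/3 m (b=L-a=10/3):
  M_2 = Pb²(3a+b)x/L³ - Pab²/L²  [x≤a] = (-10)·(10/3)²·(3·(20/3)+(10/3))·5/10³ - (-10)·(20/3)·(10/3)²/10² = -50/9 kN·m
Load 3 — uniform load w=18 kN/m over full span:
  M_3 = wLx/2 - wL²/12 - wx²/2 = 18·10·5/2 - 18·10²/12 - 18·5²/2 = 75 kN·m
Load 4 — triangular load w₀=6 kN/m (0→w₀ over full span):
  M_4 = 3w₀Lx/20 - w₀L²/30 - w₀x³/(6L) = 3·6·10·5/20 - 6·10²/30 - 6·5³/(6·10) = 25/2 kN·m
Superposition: M = Σ M_i = 1555/18 kN·m ≈ 86.388889 kN·m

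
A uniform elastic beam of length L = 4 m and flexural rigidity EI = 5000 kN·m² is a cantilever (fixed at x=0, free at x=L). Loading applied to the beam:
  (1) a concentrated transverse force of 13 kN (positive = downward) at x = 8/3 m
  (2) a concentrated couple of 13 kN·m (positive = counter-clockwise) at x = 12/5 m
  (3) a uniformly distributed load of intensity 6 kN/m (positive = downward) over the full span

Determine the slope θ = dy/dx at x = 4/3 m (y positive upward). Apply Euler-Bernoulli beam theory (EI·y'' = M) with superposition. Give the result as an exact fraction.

Load 1 — point force P=13 kN at a=8/3 m (b=L-a=4/3):
  θ_1 = -Px(2a-x)/(2EI)  [x≤a] = -13·(4/3)·(2·(8/3)-(4/3))/(2·5000) = -13/1875 rad
Load 2 — applied couple M₀=13 kN·m at a=12/5 m (b=L-a=8/5):
  θ_2 = M₀x/EI  [x≤a] = 13·(4/3)/5000 = 13/3750 rad
Load 3 — uniform load w=6 kN/m over full span:
  θ_3 = -wx(x²-3Lx+3L²)/(6EI) = -6·(4/3)·((4/3)²-3·4·(4/3)+3·4²)/(6·5000) = -152/16875 rad
Superposition: θ = Σ θ_i = -421/33750 rad ≈ -0.012474 rad

θ(4/3) = -421/33750 rad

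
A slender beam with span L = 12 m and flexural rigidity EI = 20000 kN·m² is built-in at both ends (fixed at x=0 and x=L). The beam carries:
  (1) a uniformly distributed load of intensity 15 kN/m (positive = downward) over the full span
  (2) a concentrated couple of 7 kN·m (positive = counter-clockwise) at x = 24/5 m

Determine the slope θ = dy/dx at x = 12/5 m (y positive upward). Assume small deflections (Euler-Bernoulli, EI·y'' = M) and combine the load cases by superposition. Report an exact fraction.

θ(12/5) = -32337/3125000 rad

Load 1 — uniform load w=15 kN/m over full span:
  θ_1 = -wx(L-x)(L-2x)/(12EI) = -15·(12/5)·(12-(12/5))·(12-2·(12/5))/(12·20000) = -162/15625 rad
Load 2 — applied couple M₀=7 kN·m at a=24/5 m (b=L-a=36/5):
  θ_2 = (R_Ax²/2 - M_Ax)/EI  [x≤a] with R_A=21/25, M_A=21/25 = ((21/25)·(12/5)²/2 - (21/25)·(12/5))/20000 = 63/3125000 rad
Superposition: θ = Σ θ_i = -32337/3125000 rad ≈ -0.010348 rad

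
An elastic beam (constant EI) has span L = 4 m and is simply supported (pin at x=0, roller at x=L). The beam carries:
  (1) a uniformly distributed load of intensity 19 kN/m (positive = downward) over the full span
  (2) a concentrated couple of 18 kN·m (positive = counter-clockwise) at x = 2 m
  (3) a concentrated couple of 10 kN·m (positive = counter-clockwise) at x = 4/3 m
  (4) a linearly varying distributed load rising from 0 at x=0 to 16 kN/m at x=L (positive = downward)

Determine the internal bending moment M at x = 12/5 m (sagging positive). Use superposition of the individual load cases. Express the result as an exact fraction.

M(12/5) = 5208/125 kN·m

Load 1 — uniform load w=19 kN/m over full span:
  M_1 = wx(L-x)/2 = 19·(12/5)·(4-(12/5))/2 = 912/25 kN·m
Load 2 — applied couple M₀=18 kN·m at a=2 m (b=L-a=2):
  M_2 = M₀x/L - M₀  [x>a] = 18·(12/5)/4 - 18 = -36/5 kN·m
Load 3 — applied couple M₀=10 kN·m at a=4/3 m (b=L-a=8/3):
  M_3 = M₀x/L - M₀  [x>a] = 10·(12/5)/4 - 10 = -4 kN·m
Load 4 — triangular load w₀=16 kN/m (0→w₀ over full span):
  M_4 = w₀Lx/6 - w₀x³/(6L) = 16·4·(12/5)/6 - 16·(12/5)³/(6·4) = 2048/125 kN·m
Superposition: M = Σ M_i = 5208/125 kN·m ≈ 41.664000 kN·m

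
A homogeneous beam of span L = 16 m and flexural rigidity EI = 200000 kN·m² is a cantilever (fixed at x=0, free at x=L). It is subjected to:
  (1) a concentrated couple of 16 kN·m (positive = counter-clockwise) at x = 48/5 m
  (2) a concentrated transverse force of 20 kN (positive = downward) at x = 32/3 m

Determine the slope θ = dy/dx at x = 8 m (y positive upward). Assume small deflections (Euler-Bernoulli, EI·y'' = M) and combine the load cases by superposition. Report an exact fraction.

θ(8) = -44/9375 rad

Load 1 — applied couple M₀=16 kN·m at a=48/5 m (b=L-a=32/5):
  θ_1 = M₀x/EI  [x≤a] = 16·8/200000 = 2/3125 rad
Load 2 — point force P=20 kN at a=32/3 m (b=L-a=16/3):
  θ_2 = -Px(2a-x)/(2EI)  [x≤a] = -20·8·(2·(32/3)-8)/(2·200000) = -2/375 rad
Superposition: θ = Σ θ_i = -44/9375 rad ≈ -0.004693 rad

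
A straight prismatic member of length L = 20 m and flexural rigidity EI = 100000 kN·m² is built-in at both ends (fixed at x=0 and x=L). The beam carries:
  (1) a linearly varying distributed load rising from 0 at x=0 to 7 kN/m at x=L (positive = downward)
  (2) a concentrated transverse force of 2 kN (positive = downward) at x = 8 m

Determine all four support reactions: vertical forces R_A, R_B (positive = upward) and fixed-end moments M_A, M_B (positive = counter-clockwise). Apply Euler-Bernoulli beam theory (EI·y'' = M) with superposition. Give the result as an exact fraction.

R_A = 2787/125 kN, M_A = 7432/75 kN·m, R_B = 6213/125 kN, M_B = -3596/25 kN·m

Load 1 — triangular load w₀=7 kN/m (0→w₀ over full span):
  R_A = 3w₀L/20 = 3·7·20/20 = 21 kN
  M_A = w₀L²/30 = 7·20²/30 = 280/3 kN·m
  R_B = 7w₀L/20 = 7·7·20/20 = 49 kN
  M_B = -w₀L²/20 = -7·20²/20 = -140 kN·m
Load 2 — point force P=2 kN at a=8 m (b=L-a=12):
  R_A = Pb²(3a+b)/L³ = 2·12²·(3·8+12)/20³ = 162/125 kN
  M_A = Pab²/L² = 2·8·12²/20² = 144/25 kN·m
  R_B = Pa²(a+3b)/L³ = 2·8²·(8+3·12)/20³ = 88/125 kN
  M_B = -Pa²b/L² = -2·8²·12/20² = -96/25 kN·m
Superposition: R_A = 2787/125 kN, M_A = 7432/75 kN·m, R_B = 6213/125 kN, M_B = -3596/25 kN·m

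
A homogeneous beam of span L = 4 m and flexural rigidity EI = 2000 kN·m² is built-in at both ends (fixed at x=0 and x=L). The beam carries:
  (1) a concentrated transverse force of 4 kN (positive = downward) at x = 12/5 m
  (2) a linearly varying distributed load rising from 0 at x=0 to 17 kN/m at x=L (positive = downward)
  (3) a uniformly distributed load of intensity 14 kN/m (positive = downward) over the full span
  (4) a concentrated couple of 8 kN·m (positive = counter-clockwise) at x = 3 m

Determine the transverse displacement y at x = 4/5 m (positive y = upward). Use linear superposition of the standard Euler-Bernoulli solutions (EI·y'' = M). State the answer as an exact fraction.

y(4/5) = -80213/23437500 m

Load 1 — point force P=4 kN at a=12/5 m (b=L-a=8/5):
  y_1 = -Pb²x²(3aL-(3a+b)x)/(6L³EI)  [x≤a] = -4·(8/5)²·(4/5)²·(3·(12/5)·4-(3·(12/5)+(8/5))·(4/5))/(6·4³·2000) = -1088/5859375 m
Load 2 — triangular load w₀=17 kN/m (0→w₀ over full span):
  y_2 = -w₀x²(L-x)²(x+2L)/(120LEI) = -17·(4/5)²·(4-(4/5))²·((4/5)+2·4)/(120·4·2000) = -5984/5859375 m
Load 3 — uniform load w=14 kN/m over full span:
  y_3 = -wx²(L-x)²/(24EI) = -14·(4/5)²·(4-(4/5))²/(24·2000) = -448/234375 m
Load 4 — applied couple M₀=8 kN·m at a=3 m (b=L-a=1):
  y_4 = (R_Ax³/6 - M_Ax²/2)/EI  [x≤a] with R_A=9/4, M_A=5/2 = ((9/4)·(4/5)³/6 - (5/2)·(4/5)²/2)/2000 = -19/62500 m
Superposition: y = Σ y_i = -80213/23437500 m ≈ -0.003422 m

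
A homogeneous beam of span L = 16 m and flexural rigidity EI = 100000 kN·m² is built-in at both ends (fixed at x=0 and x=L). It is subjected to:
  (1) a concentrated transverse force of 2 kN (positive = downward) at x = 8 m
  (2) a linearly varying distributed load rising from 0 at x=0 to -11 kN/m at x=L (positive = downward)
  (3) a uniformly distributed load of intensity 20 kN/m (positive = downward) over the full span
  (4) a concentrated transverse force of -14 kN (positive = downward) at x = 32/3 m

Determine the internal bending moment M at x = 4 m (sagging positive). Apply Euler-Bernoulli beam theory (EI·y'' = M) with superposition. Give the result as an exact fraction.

Load 1 — point force P=2 kN at a=8 m (b=L-a=8):
  M_1 = Pb²(3a+b)x/L³ - Pab²/L²  [x≤a] = 2·8²·(3·8+8)·4/16³ - 2·8·8²/16² = 0 kN·m
Load 2 — triangular load w₀=-11 kN/m (0→w₀ over full span):
  M_2 = 3w₀Lx/20 - w₀L²/30 - w₀x³/(6L) = 3·(-11)·16·4/20 - (-11)·16²/30 - (-11)·4³/(6·16) = -22/5 kN·m
Load 3 — uniform load w=20 kN/m over full span:
  M_3 = wLx/2 - wL²/12 - wx²/2 = 20·16·4/2 - 20·16²/12 - 20·4²/2 = 160/3 kN·m
Load 4 — point force P=-14 kN at a=32/3 m (b=L-a=16/3):
  M_4 = Pb²(3a+b)x/L³ - Pab²/L²  [x≤a] = (-14)·(16/3)²·(3·(32/3)+(16/3))·4/16³ - (-14)·(32/3)·(16/3)²/16² = 56/27 kN·m
Superposition: M = Σ M_i = 6886/135 kN·m ≈ 51.007407 kN·m

M(4) = 6886/135 kN·m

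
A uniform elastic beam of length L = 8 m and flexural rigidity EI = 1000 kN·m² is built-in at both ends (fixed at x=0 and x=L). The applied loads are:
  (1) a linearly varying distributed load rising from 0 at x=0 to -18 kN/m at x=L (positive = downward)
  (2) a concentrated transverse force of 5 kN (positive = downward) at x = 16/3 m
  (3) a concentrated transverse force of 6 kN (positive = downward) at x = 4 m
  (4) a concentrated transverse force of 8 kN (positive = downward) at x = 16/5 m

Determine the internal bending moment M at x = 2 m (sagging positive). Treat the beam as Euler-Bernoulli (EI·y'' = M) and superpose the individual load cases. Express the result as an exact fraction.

Load 1 — triangular load w₀=-18 kN/m (0→w₀ over full span):
  M_1 = 3w₀Lx/20 - w₀L²/30 - w₀x³/(6L) = 3·(-18)·8·2/20 - (-18)·8²/30 - (-18)·2³/(6·8) = -9/5 kN·m
Load 2 — point force P=5 kN at a=16/3 m (b=L-a=8/3):
  M_2 = Pb²(3a+b)x/L³ - Pab²/L²  [x≤a] = 5·(8/3)²·(3·(16/3)+(8/3))·2/8³ - 5·(16/3)·(8/3)²/8² = -10/27 kN·m
Load 3 — point force P=6 kN at a=4 m (b=L-a=4):
  M_3 = Pb²(3a+b)x/L³ - Pab²/L²  [x≤a] = 6·4²·(3·4+4)·2/8³ - 6·4·4²/8² = 0 kN·m
Load 4 — point force P=8 kN at a=16/5 m (b=L-a=24/5):
  M_4 = Pb²(3a+b)x/L³ - Pab²/L²  [x≤a] = 8·(24/5)²·(3·(16/5)+(24/5))·2/8³ - 8·(16/5)·(24/5)²/8² = 144/125 kN·m
Superposition: M = Σ M_i = -3437/3375 kN·m ≈ -1.018370 kN·m

M(2) = -3437/3375 kN·m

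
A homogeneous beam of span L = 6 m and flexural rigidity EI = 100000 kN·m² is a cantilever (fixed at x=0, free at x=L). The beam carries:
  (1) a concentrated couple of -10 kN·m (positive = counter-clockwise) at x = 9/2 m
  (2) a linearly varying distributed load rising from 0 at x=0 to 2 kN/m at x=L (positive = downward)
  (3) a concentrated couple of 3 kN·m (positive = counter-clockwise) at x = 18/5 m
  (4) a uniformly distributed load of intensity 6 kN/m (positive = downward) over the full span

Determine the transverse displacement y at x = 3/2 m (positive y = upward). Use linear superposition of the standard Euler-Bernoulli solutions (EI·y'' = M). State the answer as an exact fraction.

y(3/2) = -171567/128000000 m

Load 1 — applied couple M₀=-10 kN·m at a=9/2 m (b=L-a=3/2):
  y_1 = M₀x²/(2EI)  [x≤a] = (-10)·(3/2)²/(2·100000) = -9/80000 m
Load 2 — triangular load w₀=2 kN/m (0→w₀ over full span):
  y_2 = (w₀Lx³/12-w₀L²x²/6-w₀x⁵/(120L))/EI = (2·6·(3/2)³/12-2·6²·(3/2)²/6-2·(3/2)⁵/(120·6))/100000 = -30267/128000000 m
Load 3 — applied couple M₀=3 kN·m at a=18/5 m (b=L-a=12/5):
  y_3 = M₀x²/(2EI)  [x≤a] = 3·(3/2)²/(2·100000) = 27/800000 m
Load 4 — uniform load w=6 kN/m over full span:
  y_4 = -wx²(x²-4Lx+6L²)/(24EI) = -6·(3/2)²·((3/2)²-4·6·(3/2)+6·6²)/(24·100000) = -6561/6400000 m
Superposition: y = Σ y_i = -171567/128000000 m ≈ -0.001340 m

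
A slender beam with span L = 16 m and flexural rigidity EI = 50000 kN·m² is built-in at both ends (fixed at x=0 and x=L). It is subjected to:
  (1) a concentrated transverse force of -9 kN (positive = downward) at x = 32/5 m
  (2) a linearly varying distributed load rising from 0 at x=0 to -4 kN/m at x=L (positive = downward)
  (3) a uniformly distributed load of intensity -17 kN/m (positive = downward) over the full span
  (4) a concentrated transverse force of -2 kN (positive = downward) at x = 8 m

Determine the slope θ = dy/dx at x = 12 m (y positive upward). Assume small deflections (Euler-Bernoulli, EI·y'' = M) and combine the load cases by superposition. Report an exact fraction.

θ(12) = -5059/390625 rad

Load 1 — point force P=-9 kN at a=32/5 m (b=L-a=48/5):
  θ_1 = Pa²(L-x)(2bL-(3b+a)(L-x))/(2L³EI)  [x>a] = (-9)·(32/5)²·(16-12)·(2·(48/5)·16-(3·(48/5)+(32/5))·(16-12))/(2·16³·50000) = -234/390625 rad
Load 2 — triangular load w₀=-4 kN/m (0→w₀ over full span):
  θ_2 = -w₀(2x(L-x)(L-2x)(x+2L)+x²(L-x)²)/(120LEI) = -(-4)·(2·12·(16-12)·(16-2·12)·(12+2·16)+12²·(16-12)²)/(120·16·50000) = -41/31250 rad
Load 3 — uniform load w=-17 kN/m over full span:
  θ_3 = -wx(L-x)(L-2x)/(12EI) = -(-17)·12·(16-12)·(16-2·12)/(12·50000) = -34/3125 rad
Load 4 — point force P=-2 kN at a=8 m (b=L-a=8):
  θ_4 = Pa²(L-x)(2bL-(3b+a)(L-x))/(2L³EI)  [x>a] = (-2)·8²·(16-12)·(2·8·16-(3·8+8)·(16-12))/(2·16³·50000) = -1/6250 rad
Superposition: θ = Σ θ_i = -5059/390625 rad ≈ -0.012951 rad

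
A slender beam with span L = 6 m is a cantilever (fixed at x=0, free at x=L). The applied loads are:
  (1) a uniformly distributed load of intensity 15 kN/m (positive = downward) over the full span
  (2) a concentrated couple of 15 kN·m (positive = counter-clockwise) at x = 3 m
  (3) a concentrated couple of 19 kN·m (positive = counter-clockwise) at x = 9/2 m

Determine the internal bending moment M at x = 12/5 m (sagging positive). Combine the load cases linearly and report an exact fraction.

Load 1 — uniform load w=15 kN/m over full span:
  M_1 = -w(L-x)²/2 = -15·(6-(12/5))²/2 = -486/5 kN·m
Load 2 — applied couple M₀=15 kN·m at a=3 m (b=L-a=3):
  M_2 = M₀  [x≤a] = 15 = 15 kN·m
Load 3 — applied couple M₀=19 kN·m at a=9/2 m (b=L-a=3/2):
  M_3 = M₀  [x≤a] = 19 = 19 kN·m
Superposition: M = Σ M_i = -316/5 kN·m ≈ -63.200000 kN·m

M(12/5) = -316/5 kN·m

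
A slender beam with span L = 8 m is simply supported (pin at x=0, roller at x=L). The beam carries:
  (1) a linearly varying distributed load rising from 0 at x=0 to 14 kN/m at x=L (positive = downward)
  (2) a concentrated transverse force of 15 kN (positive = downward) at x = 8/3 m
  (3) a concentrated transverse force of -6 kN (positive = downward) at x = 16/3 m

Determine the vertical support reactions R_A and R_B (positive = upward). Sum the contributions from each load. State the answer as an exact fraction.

Load 1 — triangular load w₀=14 kN/m (0→w₀ over full span):
  R_A = w₀L/6 = 14·8/6 = 56/3 kN
  R_B = w₀L/3 = 14·8/3 = 112/3 kN
Load 2 — point force P=15 kN at a=8/3 m (b=L-a=16/3):
  R_A = Pb/L = 15·(16/3)/8 = 10 kN
  R_B = Pa/L = 15·(8/3)/8 = 5 kN
Load 3 — point force P=-6 kN at a=16/3 m (b=L-a=8/3):
  R_A = Pb/L = (-6)·(8/3)/8 = -2 kN
  R_B = Pa/L = (-6)·(16/3)/8 = -4 kN
Superposition: R_A = 80/3 kN, R_B = 115/3 kN

R_A = 80/3 kN, R_B = 115/3 kN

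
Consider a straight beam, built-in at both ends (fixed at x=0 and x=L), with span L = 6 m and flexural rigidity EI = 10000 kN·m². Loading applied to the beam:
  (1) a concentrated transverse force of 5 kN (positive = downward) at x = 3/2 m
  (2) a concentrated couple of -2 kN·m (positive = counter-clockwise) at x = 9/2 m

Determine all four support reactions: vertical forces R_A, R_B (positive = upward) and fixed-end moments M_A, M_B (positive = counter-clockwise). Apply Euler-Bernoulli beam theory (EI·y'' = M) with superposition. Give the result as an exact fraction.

Load 1 — point force P=5 kN at a=3/2 m (b=L-a=9/2):
  R_A = Pb²(3a+b)/L³ = 5·(9/2)²·(3·(3/2)+(9/2))/6³ = 135/32 kN
  M_A = Pab²/L² = 5·(3/2)·(9/2)²/6² = 135/32 kN·m
  R_B = Pa²(a+3b)/L³ = 5·(3/2)²·((3/2)+3·(9/2))/6³ = 25/32 kN
  M_B = -Pa²b/L² = -5·(3/2)²·(9/2)/6² = -45/32 kN·m
Load 2 — applied couple M₀=-2 kN·m at a=9/2 m (b=L-a=3/2):
  R_A = 6M₀ab/L³ = 6·(-2)·(9/2)·(3/2)/6³ = -3/8 kN
  M_A = M₀b(2a-b)/L² = (-2)·(3/2)·(2·(9/2)-(3/2))/6² = -5/8 kN·m
  R_B = -6M₀ab/L³ = -6·(-2)·(9/2)·(3/2)/6³ = 3/8 kN
  M_B = M₀a(2b-a)/L² = (-2)·(9/2)·(2·(3/2)-(9/2))/6² = 3/8 kN·m
Superposition: R_A = 123/32 kN, M_A = 115/32 kN·m, R_B = 37/32 kN, M_B = -33/32 kN·m

R_A = 123/32 kN, M_A = 115/32 kN·m, R_B = 37/32 kN, M_B = -33/32 kN·m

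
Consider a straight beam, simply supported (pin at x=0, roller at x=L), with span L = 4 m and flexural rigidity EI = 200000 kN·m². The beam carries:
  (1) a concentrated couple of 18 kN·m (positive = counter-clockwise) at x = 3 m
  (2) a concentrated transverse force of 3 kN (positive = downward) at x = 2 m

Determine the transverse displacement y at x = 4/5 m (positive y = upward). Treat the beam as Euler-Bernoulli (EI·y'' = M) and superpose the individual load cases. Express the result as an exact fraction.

Load 1 — applied couple M₀=18 kN·m at a=3 m (b=L-a=1):
  y_1 = (M₀x³/(6L)+C₁x)/EI  [x≤a] with C₁=M₀(3b²-L²)/(6L)=-39/4 = (18·(4/5)³/(6·4)+(-39/4)·(4/5))/200000 = -927/25000000 m
Load 2 — point force P=3 kN at a=2 m (b=L-a=2):
  y_2 = -Pbx(L²-b²-x²)/(6LEI)  [x≤a] = -3·2·(4/5)·(4²-2²-(4/5)²)/(6·4·200000) = -71/6250000 m
Superposition: y = Σ y_i = -1211/25000000 m ≈ -0.000048 m

y(4/5) = -1211/25000000 m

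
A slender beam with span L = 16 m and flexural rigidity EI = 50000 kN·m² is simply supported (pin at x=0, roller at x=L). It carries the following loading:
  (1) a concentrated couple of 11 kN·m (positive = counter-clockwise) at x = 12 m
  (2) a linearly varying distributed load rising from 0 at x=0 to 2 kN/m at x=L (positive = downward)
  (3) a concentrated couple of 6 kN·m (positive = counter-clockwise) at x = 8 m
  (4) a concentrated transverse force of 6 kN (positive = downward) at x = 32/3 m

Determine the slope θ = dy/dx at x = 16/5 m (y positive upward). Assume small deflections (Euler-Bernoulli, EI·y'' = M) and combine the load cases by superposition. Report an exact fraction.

Load 1 — applied couple M₀=11 kN·m at a=12 m (b=L-a=4):
  θ_1 = (M₀x²/(2L)+C₁)/EI  [x≤a] with C₁=M₀(3b²-L²)/(6L)=-143/6 = (11·(16/5)²/(2·16)+(-143/6))/50000 = -3047/7500000 rad
Load 2 — triangular load w₀=2 kN/m (0→w₀ over full span):
  θ_2 = -w₀(7L⁴-30L²x²+15x⁴)/(360LEI) = -2·(7·16⁴-30·16²·(16/5)²+15·(16/5)⁴)/(360·16·50000) = -46592/17578125 rad
Load 3 — applied couple M₀=6 kN·m at a=8 m (b=L-a=8):
  θ_3 = (M₀x²/(2L)+C₁)/EI  [x≤a] with C₁=M₀(3b²-L²)/(6L)=-4 = (6·(16/5)²/(2·16)+(-4))/50000 = -13/312500 rad
Load 4 — point force P=6 kN at a=32/3 m (b=L-a=16/3):
  θ_4 = -Pb(L²-b²-3x²)/(6LEI)  [x≤a] = -6·(16/3)·(16²-(16/3)²-3·(16/5)²)/(6·16·50000) = -2768/2109375 rad
Superposition: θ = Σ θ_i = -7443007/1687500000 rad ≈ -0.004411 rad

θ(16/5) = -7443007/1687500000 rad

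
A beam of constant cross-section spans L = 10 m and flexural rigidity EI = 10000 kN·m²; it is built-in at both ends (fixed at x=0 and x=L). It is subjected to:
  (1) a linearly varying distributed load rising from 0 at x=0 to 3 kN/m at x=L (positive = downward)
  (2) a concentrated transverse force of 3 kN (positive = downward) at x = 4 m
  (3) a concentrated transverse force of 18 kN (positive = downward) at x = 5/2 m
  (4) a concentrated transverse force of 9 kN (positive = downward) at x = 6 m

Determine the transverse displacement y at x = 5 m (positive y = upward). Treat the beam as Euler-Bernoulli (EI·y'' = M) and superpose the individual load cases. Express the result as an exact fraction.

Load 1 — triangular load w₀=3 kN/m (0→w₀ over full span):
  y_1 = -w₀x²(L-x)²(x+2L)/(120LEI) = -3·5²·(10-5)²·(5+2·10)/(120·10·10000) = -1/256 m
Load 2 — point force P=3 kN at a=4 m (b=L-a=6):
  y_2 = -Pa²(L-x)²(3bL-(3b+a)(L-x))/(6L³EI)  [x>a] = -3·4²·(10-5)²·(3·6·10-(3·6+4)·(10-5))/(6·10³·10000) = -7/5000 m
Load 3 — point force P=18 kN at a=5/2 m (b=L-a=15/2):
  y_3 = -Pa²(L-x)²(3bL-(3b+a)(L-x))/(6L³EI)  [x>a] = -18·(5/2)²·(10-5)²·(3·(15/2)·10-(3·(15/2)+(5/2))·(10-5))/(6·10³·10000) = -3/640 m
Load 4 — point force P=9 kN at a=6 m (b=L-a=4):
  y_4 = -Pb²x²(3aL-(3a+b)x)/(6L³EI)  [x≤a] = -9·4²·5²·(3·6·10-(3·6+4)·5)/(6·10³·10000) = -21/5000 m
Superposition: y = Σ y_i = -2271/160000 m ≈ -0.014194 m

y(5) = -2271/160000 m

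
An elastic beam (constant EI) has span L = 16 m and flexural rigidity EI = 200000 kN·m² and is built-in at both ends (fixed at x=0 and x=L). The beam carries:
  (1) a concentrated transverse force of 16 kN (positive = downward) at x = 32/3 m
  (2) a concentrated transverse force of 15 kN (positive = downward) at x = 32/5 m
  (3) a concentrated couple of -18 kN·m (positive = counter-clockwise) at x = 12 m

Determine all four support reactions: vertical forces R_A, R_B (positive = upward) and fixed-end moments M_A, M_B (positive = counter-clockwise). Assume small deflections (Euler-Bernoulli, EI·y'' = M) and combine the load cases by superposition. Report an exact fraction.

Load 1 — point force P=16 kN at a=32/3 m (b=L-a=16/3):
  R_A = Pb²(3a+b)/L³ = 16·(16/3)²·(3·(32/3)+(16/3))/16³ = 112/27 kN
  M_A = Pab²/L² = 16·(32/3)·(16/3)²/16² = 512/27 kN·m
  R_B = Pa²(a+3b)/L³ = 16·(32/3)²·((32/3)+3·(16/3))/16³ = 320/27 kN
  M_B = -Pa²b/L² = -16·(32/3)²·(16/3)/16² = -1024/27 kN·m
Load 2 — point force P=15 kN at a=32/5 m (b=L-a=48/5):
  R_A = Pb²(3a+b)/L³ = 15·(48/5)²·(3·(32/5)+(48/5))/16³ = 243/25 kN
  M_A = Pab²/L² = 15·(32/5)·(48/5)²/16² = 864/25 kN·m
  R_B = Pa²(a+3b)/L³ = 15·(32/5)²·((32/5)+3·(48/5))/16³ = 132/25 kN
  M_B = -Pa²b/L² = -15·(32/5)²·(48/5)/16² = -576/25 kN·m
Load 3 — applied couple M₀=-18 kN·m at a=12 m (b=L-a=4):
  R_A = 6M₀ab/L³ = 6·(-18)·12·4/16³ = -81/64 kN
  M_A = M₀b(2a-b)/L² = (-18)·4·(2·12-4)/16² = -45/8 kN·m
  R_B = -6M₀ab/L³ = -6·(-18)·12·4/16³ = 81/64 kN
  M_B = M₀a(2b-a)/L² = (-18)·12·(2·4-12)/16² = 27/8 kN·m
Superposition: R_A = 544429/43200 kN, M_A = 258649/5400 kN·m, R_B = 794771/43200 kN, M_B = -310991/5400 kN·m

R_A = 544429/43200 kN, M_A = 258649/5400 kN·m, R_B = 794771/43200 kN, M_B = -310991/5400 kN·m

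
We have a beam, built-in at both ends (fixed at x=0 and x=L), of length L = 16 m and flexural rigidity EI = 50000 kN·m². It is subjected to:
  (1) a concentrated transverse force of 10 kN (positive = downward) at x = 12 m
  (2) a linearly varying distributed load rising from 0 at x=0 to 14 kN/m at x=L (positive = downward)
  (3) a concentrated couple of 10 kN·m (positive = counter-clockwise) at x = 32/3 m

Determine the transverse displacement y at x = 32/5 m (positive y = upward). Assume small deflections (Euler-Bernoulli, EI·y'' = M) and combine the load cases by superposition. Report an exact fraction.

y(32/5) = -10319728/439453125 m

Load 1 — point force P=10 kN at a=12 m (b=L-a=4):
  y_1 = -Pb²x²(3aL-(3a+b)x)/(6L³EI)  [x≤a] = -10·4²·(32/5)²·(3·12·16-(3·12+4)·(32/5))/(6·16³·50000) = -16/9375 m
Load 2 — triangular load w₀=14 kN/m (0→w₀ over full span):
  y_2 = -w₀x²(L-x)²(x+2L)/(120LEI) = -14·(32/5)²·(16-(32/5))²·((32/5)+2·16)/(120·16·50000) = -1032192/48828125 m
Load 3 — applied couple M₀=10 kN·m at a=32/3 m (b=L-a=16/3):
  y_3 = (R_Ax³/6 - M_Ax²/2)/EI  [x≤a] with R_A=5/6, M_A=10/3 = ((5/6)·(32/5)³/6 - (10/3)·(32/5)²/2)/50000 = -448/703125 m
Superposition: y = Σ y_i = -10319728/439453125 m ≈ -0.023483 m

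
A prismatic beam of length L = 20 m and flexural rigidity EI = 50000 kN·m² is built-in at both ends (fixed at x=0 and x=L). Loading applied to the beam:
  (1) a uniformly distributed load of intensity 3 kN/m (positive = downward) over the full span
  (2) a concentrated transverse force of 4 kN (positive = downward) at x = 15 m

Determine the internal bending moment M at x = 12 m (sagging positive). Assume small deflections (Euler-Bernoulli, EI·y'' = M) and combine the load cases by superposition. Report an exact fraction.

M(12) = 191/4 kN·m

Load 1 — uniform load w=3 kN/m over full span:
  M_1 = wLx/2 - wL²/12 - wx²/2 = 3·20·12/2 - 3·20²/12 - 3·12²/2 = 44 kN·m
Load 2 — point force P=4 kN at a=15 m (b=L-a=5):
  M_2 = Pb²(3a+b)x/L³ - Pab²/L²  [x≤a] = 4·5²·(3·15+5)·12/20³ - 4·15·5²/20² = 15/4 kN·m
Superposition: M = Σ M_i = 191/4 kN·m ≈ 47.750000 kN·m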